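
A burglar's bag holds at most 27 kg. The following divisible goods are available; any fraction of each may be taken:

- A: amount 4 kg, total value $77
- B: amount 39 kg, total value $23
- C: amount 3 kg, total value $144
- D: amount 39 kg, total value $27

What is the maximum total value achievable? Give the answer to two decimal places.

Take in order of value per unit:
- C (144/3 per unit): all 3 → value 144, running total 144.00
- A (77/4 per unit): all 4 → value 77, running total 221.00
- D (27/39 per unit): 20 of 39 → value 20×27/39 = 13.8462, running total 234.85
Total 234.85.

234.85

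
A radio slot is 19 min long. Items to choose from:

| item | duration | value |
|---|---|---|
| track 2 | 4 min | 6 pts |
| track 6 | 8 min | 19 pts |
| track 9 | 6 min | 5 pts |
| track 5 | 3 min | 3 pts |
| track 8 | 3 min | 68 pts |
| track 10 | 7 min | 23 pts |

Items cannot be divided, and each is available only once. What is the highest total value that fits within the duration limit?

110 pts

This is a 0/1 knapsack; check combinations near the capacity.
- track 6+track 8+track 10: duration 8+3+7=18, value 19+68+23=110
- track 2+track 5+track 8+track 10: duration 4+3+3+7=17, value 6+3+68+23=100
- track 9+track 5+track 8+track 10: duration 6+3+3+7=19, value 5+3+68+23=99
- track 2+track 8+track 10: duration 4+3+7=14, value 6+68+23=97
- track 9+track 8+track 10: duration 6+3+7=16, value 5+68+23=96
Best: 110 pts.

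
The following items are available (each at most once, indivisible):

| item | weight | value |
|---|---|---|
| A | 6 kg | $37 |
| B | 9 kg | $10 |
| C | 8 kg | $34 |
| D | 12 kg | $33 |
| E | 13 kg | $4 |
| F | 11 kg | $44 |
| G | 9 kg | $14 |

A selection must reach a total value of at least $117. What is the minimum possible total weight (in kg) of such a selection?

Subsets with value ≥ 117, sorted by total weight:
- A+C+F+G: weight 34, value 129
- A+B+C+F: weight 34, value 125
- A+C+D+G: weight 35, value 118
Minimum weight: 34 kg.

34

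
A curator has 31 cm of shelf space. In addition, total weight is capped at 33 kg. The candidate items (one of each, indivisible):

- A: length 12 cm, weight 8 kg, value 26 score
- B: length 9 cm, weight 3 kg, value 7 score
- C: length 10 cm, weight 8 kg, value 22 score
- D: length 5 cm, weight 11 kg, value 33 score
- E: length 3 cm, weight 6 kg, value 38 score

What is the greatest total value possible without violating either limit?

119 score

Feasible sets respecting both limits:
- A+C+D+E: length 30, weight 33, value 119
- A+B+D+E: length 29, weight 28, value 104
- B+C+D+E: length 27, weight 28, value 100
- A+D+E: length 20, weight 25, value 97
Best: 119 score.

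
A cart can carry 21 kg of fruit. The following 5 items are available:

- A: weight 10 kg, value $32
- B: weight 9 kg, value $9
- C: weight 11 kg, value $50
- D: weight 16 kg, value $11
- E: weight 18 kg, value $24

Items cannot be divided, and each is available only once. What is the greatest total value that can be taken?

Check high-value combinations within 21 kg:
- A+C: weight 10+11=21, value 32+50=82
- B+C: weight 9+11=20, value 9+50=59
- C: weight 11, value 50
- A+B: weight 10+9=19, value 32+9=41
- A: weight 10, value 32
Best: $82.

$82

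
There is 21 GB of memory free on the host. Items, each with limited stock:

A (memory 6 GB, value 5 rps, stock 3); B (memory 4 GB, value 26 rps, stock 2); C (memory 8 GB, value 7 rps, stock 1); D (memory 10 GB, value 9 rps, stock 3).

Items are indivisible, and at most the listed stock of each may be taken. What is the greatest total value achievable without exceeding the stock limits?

62 rps

Best selections within memory 21 and stock limits:
- 2×A + 2×B: memory 20, value 62
- 2×B + 1×D: memory 18, value 61
- 2×B + 1×C: memory 16, value 59
- 1×A + 2×B: memory 14, value 57
Best: 62 rps.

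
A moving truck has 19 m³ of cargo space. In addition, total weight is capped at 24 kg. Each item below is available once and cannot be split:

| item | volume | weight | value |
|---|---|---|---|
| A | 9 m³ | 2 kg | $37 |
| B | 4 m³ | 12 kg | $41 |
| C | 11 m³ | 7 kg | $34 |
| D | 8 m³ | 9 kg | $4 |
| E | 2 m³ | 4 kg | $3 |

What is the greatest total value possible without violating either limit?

Feasible sets respecting both limits:
- A+B+E: volume 15, weight 18, value 81
- A+B: volume 13, weight 14, value 78
- B+C+E: volume 17, weight 23, value 78
Best: $81.

$81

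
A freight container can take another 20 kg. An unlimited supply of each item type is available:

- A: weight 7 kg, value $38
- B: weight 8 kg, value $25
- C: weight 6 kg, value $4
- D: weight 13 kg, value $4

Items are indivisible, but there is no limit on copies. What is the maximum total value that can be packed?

Best value-per-unit is A at 38/7; filling with it alone gives 2×38 = 76.
Optimal mix: 2×A + 1×C → weight 20, value 80.

$80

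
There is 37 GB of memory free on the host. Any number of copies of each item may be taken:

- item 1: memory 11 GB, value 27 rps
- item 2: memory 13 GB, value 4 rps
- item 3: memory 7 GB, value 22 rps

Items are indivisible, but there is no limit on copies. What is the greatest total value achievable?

110 rps

Best value-per-unit is item 3 at 22/7, and filling with it alone uses memory 5×7=35. No mix of the others beats 5×22 = 110.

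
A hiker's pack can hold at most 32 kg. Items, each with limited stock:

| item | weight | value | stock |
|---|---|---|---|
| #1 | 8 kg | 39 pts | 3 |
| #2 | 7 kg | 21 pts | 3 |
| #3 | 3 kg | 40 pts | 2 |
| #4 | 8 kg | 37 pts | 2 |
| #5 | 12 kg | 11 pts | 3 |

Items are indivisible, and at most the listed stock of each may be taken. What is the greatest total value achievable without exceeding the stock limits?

Best selections within weight 32 and stock limits:
- 3×#1 + 2×#3: weight 30, value 197
- 2×#1 + 2×#3 + 1×#4: weight 30, value 195
- 1×#1 + 2×#3 + 2×#4: weight 30, value 193
- 2×#1 + 1×#2 + 2×#3: weight 29, value 179
Best: 197 pts.

197 pts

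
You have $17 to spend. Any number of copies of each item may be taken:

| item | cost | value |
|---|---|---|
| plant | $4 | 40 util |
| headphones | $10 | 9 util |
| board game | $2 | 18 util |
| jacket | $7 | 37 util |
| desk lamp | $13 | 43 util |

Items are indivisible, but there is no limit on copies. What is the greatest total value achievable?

160 util

Best value-per-unit is plant at 40/4, and filling with it alone uses cost 4×4=16. No mix of the others beats 4×40 = 160.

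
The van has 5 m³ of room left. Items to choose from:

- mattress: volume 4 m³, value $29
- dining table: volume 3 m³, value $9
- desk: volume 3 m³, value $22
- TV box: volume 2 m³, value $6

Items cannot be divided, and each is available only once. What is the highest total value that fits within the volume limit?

$29

Check high-value combinations within 5 m³:
- mattress: volume 4, value 29
- desk+TV box: volume 3+2=5, value 22+6=28
- desk: volume 3, value 22
- dining table+TV box: volume 3+2=5, value 9+6=15
- dining table: volume 3, value 9
Best: $29.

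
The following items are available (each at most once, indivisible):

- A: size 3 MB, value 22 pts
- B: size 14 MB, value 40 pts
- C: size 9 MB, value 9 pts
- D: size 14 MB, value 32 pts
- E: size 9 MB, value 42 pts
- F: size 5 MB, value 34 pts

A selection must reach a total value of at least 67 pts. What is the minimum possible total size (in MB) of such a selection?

14

Subsets with value ≥ 67, sorted by total size:
- E+F: size 14, value 76
- A+E+F: size 17, value 98
- B+F: size 19, value 74
Minimum size: 14 MB.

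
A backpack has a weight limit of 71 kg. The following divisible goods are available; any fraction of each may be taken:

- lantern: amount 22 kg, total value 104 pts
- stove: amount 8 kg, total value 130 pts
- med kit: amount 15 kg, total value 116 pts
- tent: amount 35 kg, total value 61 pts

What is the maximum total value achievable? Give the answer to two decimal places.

395.31

Take in order of value per unit:
- stove (130/8 per unit): all 8 → value 130, running total 130.00
- med kit (116/15 per unit): all 15 → value 116, running total 246.00
- lantern (104/22 per unit): all 22 → value 104, running total 350.00
- tent (61/35 per unit): 26 of 35 → value 26×61/35 = 45.3143, running total 395.31
Total 395.31.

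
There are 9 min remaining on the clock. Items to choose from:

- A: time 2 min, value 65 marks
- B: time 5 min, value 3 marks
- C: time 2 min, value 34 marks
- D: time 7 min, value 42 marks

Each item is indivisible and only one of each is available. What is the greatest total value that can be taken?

107 marks

This is a 0/1 knapsack; check combinations near the capacity.
- A+D: time 2+7=9, value 65+42=107
- A+B+C: time 2+5+2=9, value 65+3+34=102
- A+C: time 2+2=4, value 65+34=99
Best: 107 marks.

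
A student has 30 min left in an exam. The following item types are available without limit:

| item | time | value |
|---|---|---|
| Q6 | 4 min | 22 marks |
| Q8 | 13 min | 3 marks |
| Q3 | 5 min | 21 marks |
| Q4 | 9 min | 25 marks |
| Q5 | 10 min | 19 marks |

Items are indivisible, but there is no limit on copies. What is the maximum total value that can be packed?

Best value-per-unit is Q6 at 22/4, and filling with it alone uses time 7×4=28. No mix of the others beats 7×22 = 154.

154 marks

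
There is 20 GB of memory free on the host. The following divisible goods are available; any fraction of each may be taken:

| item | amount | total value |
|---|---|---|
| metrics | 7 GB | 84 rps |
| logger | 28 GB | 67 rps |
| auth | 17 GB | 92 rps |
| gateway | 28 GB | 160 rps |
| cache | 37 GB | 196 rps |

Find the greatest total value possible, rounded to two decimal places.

Take in order of value per unit:
- metrics (84/7 per unit): all 7 → value 84, running total 84.00
- gateway (160/28 per unit): 13 of 28 → value 13×160/28 = 74.2857, running total 158.29
Total 158.29.

158.29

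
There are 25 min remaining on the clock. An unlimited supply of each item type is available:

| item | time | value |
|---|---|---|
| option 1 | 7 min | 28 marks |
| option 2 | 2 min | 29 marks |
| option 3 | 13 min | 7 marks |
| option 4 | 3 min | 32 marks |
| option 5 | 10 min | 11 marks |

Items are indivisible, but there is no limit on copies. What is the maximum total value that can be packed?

351 marks

Best value-per-unit is option 2 at 29/2; filling with it alone gives 12×29 = 348.
Optimal mix: 11×option 2 + 1×option 4 → time 25, value 351.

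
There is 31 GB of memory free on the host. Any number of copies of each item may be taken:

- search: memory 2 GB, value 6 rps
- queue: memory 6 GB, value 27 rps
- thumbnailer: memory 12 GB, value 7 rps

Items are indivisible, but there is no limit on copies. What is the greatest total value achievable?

135 rps

Best value-per-unit is queue at 27/6, and filling with it alone uses memory 5×6=30. No mix of the others beats 5×27 = 135.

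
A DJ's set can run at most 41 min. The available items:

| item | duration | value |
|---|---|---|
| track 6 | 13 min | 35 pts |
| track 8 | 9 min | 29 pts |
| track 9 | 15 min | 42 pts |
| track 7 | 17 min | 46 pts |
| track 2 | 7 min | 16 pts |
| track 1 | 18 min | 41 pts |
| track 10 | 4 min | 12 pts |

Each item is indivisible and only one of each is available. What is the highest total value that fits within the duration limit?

118 pts

This is a 0/1 knapsack; check combinations near the capacity.
- track 6+track 8+track 9+track 10: duration 13+9+15+4=41, value 35+29+42+12=118
- track 8+track 9+track 7: duration 9+15+17=41, value 29+42+46=117
- track 6+track 8+track 7: duration 13+9+17=39, value 35+29+46=110
Best: 118 pts.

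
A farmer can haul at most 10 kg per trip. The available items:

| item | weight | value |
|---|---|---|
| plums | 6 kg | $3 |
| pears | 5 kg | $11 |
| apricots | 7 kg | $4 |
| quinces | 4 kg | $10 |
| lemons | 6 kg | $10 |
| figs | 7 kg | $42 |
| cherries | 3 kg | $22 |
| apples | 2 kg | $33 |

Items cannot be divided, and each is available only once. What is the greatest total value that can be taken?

$75

This is a 0/1 knapsack; check combinations near the capacity.
- figs+apples: weight 7+2=9, value 42+33=75
- pears+cherries+apples: weight 5+3+2=10, value 11+22+33=66
- quinces+cherries+apples: weight 4+3+2=9, value 10+22+33=65
Best: $75.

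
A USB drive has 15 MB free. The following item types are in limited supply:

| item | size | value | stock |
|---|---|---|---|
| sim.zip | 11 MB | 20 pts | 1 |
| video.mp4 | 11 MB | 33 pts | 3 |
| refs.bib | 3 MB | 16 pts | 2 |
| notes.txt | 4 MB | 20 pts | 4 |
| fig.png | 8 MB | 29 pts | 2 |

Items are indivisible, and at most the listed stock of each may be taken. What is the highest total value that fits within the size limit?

76 pts

Top feasible selections:
- 1×refs.bib + 3×notes.txt: size 15, value 76
- 2×refs.bib + 2×notes.txt: size 14, value 72
- 1×refs.bib + 1×notes.txt + 1×fig.png: size 15, value 65
Best: 76 pts.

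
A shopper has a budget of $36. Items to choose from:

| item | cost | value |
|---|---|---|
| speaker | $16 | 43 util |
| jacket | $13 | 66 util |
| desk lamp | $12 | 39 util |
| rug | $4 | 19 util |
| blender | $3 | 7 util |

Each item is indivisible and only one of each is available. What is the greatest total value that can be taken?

135 util

Check high-value combinations within $36:
- speaker+jacket+rug+blender: cost 16+13+4+3=36, value 43+66+19+7=135
- jacket+desk lamp+rug+blender: cost 13+12+4+3=32, value 66+39+19+7=131
- speaker+jacket+rug: cost 16+13+4=33, value 43+66+19=128
Best: 135 util.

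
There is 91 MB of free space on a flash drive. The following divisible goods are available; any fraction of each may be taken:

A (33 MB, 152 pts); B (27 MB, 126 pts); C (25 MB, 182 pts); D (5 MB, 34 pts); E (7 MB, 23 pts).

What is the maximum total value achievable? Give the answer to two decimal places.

497.29

Take in order of value per unit:
- C (182/25 per unit): all 25 → value 182, running total 182.00
- D (34/5 per unit): all 5 → value 34, running total 216.00
- B (126/27 per unit): all 27 → value 126, running total 342.00
- A (152/33 per unit): all 33 → value 152, running total 494.00
- E (23/7 per unit): 1 of 7 → value 1×23/7 = 3.2857, running total 497.29
Total 497.29.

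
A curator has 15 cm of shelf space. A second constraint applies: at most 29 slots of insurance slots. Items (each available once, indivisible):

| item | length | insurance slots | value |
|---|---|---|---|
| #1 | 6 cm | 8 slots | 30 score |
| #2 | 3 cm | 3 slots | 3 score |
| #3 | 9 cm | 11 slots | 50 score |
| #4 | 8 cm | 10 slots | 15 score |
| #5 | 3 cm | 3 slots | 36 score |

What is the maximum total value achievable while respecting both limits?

Feasible sets respecting both limits:
- #2+#3+#5: length 15, insurance slots 17, value 89
- #3+#5: length 12, insurance slots 14, value 86
- #1+#3: length 15, insurance slots 19, value 80
Best: 89 score.

89 score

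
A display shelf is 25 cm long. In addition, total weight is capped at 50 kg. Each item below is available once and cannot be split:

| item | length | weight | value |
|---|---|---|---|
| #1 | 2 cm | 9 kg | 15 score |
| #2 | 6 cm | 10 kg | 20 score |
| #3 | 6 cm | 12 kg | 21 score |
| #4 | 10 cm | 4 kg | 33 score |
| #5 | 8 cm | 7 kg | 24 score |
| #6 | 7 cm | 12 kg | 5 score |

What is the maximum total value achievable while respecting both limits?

89 score

Feasible sets respecting both limits:
- #1+#2+#3+#4: length 24, weight 35, value 89
- #1+#2+#3+#5: length 22, weight 38, value 80
- #3+#4+#5: length 24, weight 23, value 78
- #2+#4+#5: length 24, weight 21, value 77
Best: 89 score.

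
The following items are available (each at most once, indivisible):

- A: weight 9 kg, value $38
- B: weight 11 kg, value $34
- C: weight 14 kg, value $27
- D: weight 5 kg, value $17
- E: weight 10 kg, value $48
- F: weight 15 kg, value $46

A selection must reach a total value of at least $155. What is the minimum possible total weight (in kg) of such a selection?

Subsets with value ≥ 155, sorted by total weight:
- A+B+E+F: weight 45, value 166
- A+C+E+F: weight 48, value 159
- A+B+C+D+E: weight 49, value 164
Minimum weight: 45 kg.

45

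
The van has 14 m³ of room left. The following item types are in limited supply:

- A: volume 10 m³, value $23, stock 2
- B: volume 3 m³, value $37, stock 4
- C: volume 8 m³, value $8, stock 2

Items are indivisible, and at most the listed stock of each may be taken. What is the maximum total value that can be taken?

$148

Best selections within volume 14 and stock limits:
- 4×B: volume 12, value 148
- 3×B: volume 9, value 111
Best: $148.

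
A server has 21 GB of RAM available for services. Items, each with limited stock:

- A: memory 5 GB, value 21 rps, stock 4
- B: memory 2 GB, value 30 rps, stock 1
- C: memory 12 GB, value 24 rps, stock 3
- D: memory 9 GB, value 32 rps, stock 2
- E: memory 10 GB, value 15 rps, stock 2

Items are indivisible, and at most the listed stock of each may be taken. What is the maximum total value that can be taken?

104 rps

Top feasible selections:
- 2×A + 1×B + 1×D: memory 21, value 104
- 1×B + 2×D: memory 20, value 94
- 3×A + 1×B: memory 17, value 93
- 4×A: memory 20, value 84
Best: 104 rps.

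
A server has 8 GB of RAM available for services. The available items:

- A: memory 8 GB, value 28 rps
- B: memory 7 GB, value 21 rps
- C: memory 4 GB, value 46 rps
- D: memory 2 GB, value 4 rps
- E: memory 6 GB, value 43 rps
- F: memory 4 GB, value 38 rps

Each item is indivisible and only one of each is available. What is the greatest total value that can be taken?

This is a 0/1 knapsack; check combinations near the capacity.
- C+F: memory 4+4=8, value 46+38=84
- C+D: memory 4+2=6, value 46+4=50
- D+E: memory 2+6=8, value 4+43=47
Best: 84 rps.

84 rps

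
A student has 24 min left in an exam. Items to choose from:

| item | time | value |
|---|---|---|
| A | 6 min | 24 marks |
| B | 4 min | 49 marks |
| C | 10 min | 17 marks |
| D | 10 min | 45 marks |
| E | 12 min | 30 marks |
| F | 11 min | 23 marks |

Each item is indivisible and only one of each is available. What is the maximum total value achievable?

Check high-value combinations within 24 min:
- A+B+D: time 6+4+10=20, value 24+49+45=118
- B+C+D: time 4+10+10=24, value 49+17+45=111
- A+B+E: time 6+4+12=22, value 24+49+30=103
Best: 118 marks.

118 marks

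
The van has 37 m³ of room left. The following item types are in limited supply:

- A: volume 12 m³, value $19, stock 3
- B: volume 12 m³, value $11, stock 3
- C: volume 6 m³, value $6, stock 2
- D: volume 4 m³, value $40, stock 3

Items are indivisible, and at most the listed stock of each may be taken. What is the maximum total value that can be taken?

$158

Best selections within volume 37 and stock limits:
- 2×A + 3×D: volume 36, value 158
- 1×A + 2×C + 3×D: volume 36, value 151
- 1×A + 1×B + 3×D: volume 36, value 150
- 1×A + 1×C + 3×D: volume 30, value 145
Best: $158.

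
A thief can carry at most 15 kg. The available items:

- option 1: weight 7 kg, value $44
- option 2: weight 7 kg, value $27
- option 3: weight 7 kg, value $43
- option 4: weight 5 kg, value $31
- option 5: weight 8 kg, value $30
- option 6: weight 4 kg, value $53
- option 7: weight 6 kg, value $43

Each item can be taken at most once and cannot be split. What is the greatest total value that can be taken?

Check high-value combinations within 15 kg:
- option 4+option 6+option 7: weight 5+4+6=15, value 31+53+43=127
- option 1+option 6: weight 7+4=11, value 44+53=97
- option 6+option 7: weight 4+6=10, value 53+43=96
- option 3+option 6: weight 7+4=11, value 43+53=96
Best: $127.

$127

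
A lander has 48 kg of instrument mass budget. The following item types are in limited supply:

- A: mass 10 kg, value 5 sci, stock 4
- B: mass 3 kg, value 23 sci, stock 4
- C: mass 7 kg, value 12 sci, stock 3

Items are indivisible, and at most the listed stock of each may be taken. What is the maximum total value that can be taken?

Top feasible selections:
- 1×A + 4×B + 3×C: mass 43, value 133
- 4×B + 3×C: mass 33, value 128
- 2×A + 4×B + 2×C: mass 46, value 126
- 1×A + 4×B + 2×C: mass 36, value 121
Best: 133 sci.

133 sci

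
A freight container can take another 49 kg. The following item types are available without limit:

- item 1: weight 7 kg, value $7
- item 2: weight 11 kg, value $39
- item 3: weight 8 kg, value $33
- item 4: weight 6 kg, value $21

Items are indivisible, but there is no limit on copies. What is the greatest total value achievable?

Best value-per-unit is item 3 at 33/8, and filling with it alone uses weight 6×8=48. No mix of the others beats 6×33 = 198.

$198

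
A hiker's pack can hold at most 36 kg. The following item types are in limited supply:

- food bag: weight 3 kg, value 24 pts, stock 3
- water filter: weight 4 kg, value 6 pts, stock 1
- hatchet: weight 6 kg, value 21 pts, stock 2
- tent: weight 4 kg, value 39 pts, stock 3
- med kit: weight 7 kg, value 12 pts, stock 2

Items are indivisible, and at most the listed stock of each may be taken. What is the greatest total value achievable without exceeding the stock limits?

231 pts

Top feasible selections:
- 3×food bag + 2×hatchet + 3×tent: weight 33, value 231
- 3×food bag + 1×hatchet + 3×tent + 1×med kit: weight 34, value 222
Best: 231 pts.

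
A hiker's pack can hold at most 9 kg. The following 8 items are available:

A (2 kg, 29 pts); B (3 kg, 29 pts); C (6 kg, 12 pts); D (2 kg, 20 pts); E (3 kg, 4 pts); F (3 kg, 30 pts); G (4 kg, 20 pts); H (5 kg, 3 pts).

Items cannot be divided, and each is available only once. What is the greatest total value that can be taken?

Check high-value combinations within 9 kg:
- A+B+F: weight 2+3+3=8, value 29+29+30=88
- A+D+F: weight 2+2+3=7, value 29+20+30=79
- B+D+F: weight 3+2+3=8, value 29+20+30=79
- A+F+G: weight 2+3+4=9, value 29+30+20=79
Best: 88 pts.

88 pts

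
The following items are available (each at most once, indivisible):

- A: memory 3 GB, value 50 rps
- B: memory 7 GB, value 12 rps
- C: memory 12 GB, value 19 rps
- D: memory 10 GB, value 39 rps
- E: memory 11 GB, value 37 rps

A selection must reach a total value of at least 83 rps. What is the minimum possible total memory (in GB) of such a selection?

13

Subsets with value ≥ 83, sorted by total memory:
- A+D: memory 13, value 89
- A+E: memory 14, value 87
Minimum memory: 13 GB.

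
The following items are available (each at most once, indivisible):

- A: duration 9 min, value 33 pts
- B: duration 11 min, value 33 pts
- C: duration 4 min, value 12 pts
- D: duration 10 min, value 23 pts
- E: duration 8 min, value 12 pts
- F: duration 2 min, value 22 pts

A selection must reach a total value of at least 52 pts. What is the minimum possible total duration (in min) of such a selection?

11

Subsets with value ≥ 52, sorted by total duration:
- A+F: duration 11, value 55
- B+F: duration 13, value 55
Minimum duration: 11 min.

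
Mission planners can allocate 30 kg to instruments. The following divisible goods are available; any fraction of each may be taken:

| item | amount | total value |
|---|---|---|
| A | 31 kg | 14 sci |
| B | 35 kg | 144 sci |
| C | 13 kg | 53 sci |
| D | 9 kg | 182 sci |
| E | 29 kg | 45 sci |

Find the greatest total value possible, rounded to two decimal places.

268.40

Take in order of value per unit:
- D (182/9 per unit): all 9 → value 182, running total 182.00
- B (144/35 per unit): 21 of 35 → value 21×144/35 = 86.4000, running total 268.40
Total 268.40.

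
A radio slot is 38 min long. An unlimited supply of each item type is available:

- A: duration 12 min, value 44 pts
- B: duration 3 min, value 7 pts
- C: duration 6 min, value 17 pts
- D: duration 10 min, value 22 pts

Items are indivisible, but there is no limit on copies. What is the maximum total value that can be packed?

Best value-per-unit is A at 44/12, and filling with it alone uses duration 3×12=36. No mix of the others beats 3×44 = 132.

132 pts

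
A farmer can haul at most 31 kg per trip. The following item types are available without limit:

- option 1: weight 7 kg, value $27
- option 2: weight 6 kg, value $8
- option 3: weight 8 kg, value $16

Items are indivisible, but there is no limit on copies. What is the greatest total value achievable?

$108

Best value-per-unit is option 1 at 27/7, and filling with it alone uses weight 4×7=28. No mix of the others beats 4×27 = 108.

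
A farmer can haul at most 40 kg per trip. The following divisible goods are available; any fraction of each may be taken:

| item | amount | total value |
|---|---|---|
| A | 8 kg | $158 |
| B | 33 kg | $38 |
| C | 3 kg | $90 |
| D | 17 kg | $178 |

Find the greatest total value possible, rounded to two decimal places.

Take in order of value per unit:
- C (90/3 per unit): all 3 → value 90, running total 90.00
- A (158/8 per unit): all 8 → value 158, running total 248.00
- D (178/17 per unit): all 17 → value 178, running total 426.00
- B (38/33 per unit): 12 of 33 → value 12×38/33 = 13.8182, running total 439.82
Total 439.82.

439.82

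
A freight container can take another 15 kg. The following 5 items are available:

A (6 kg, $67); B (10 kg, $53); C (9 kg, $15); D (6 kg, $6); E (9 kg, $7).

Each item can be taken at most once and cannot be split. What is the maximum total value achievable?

$82

Check high-value combinations within 15 kg:
- A+C: weight 6+9=15, value 67+15=82
- A+E: weight 6+9=15, value 67+7=74
- A+D: weight 6+6=12, value 67+6=73
Best: $82.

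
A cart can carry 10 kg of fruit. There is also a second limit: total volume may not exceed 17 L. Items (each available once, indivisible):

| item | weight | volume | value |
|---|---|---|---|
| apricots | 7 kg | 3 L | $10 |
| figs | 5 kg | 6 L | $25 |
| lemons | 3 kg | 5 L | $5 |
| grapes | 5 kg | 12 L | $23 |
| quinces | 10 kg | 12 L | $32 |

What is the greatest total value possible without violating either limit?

$32

Feasible sets respecting both limits:
- quinces: weight 10, volume 12, value 32
- figs+lemons: weight 8, volume 11, value 30
- lemons+grapes: weight 8, volume 17, value 28
Best: $32.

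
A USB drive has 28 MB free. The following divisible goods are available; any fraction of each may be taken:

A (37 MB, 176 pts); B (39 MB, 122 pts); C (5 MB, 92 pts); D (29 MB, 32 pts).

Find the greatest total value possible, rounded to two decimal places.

201.41

Take in order of value per unit:
- C (92/5 per unit): all 5 → value 92, running total 92.00
- A (176/37 per unit): 23 of 37 → value 23×176/37 = 109.4054, running total 201.41
Total 201.41.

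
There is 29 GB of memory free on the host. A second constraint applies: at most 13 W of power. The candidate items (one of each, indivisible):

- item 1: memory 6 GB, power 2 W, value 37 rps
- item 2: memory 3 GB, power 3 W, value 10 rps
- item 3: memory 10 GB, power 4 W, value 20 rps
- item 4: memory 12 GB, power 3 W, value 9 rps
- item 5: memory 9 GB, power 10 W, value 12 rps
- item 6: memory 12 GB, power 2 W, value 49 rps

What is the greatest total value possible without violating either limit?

Feasible sets respecting both limits:
- item 1+item 3+item 6: memory 28, power 8, value 106
- item 1+item 2+item 6: memory 21, power 7, value 96
- item 1+item 6: memory 18, power 4, value 86
Best: 106 rps.

106 rps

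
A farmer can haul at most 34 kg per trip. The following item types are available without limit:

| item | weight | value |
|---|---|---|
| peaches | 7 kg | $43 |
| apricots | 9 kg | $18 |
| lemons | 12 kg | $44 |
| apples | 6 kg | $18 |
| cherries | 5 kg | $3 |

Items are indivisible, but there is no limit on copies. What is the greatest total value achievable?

$190

Best value-per-unit is peaches at 43/7; filling with it alone gives 4×43 = 172.
Optimal mix: 4×peaches + 1×apples → weight 34, value 190.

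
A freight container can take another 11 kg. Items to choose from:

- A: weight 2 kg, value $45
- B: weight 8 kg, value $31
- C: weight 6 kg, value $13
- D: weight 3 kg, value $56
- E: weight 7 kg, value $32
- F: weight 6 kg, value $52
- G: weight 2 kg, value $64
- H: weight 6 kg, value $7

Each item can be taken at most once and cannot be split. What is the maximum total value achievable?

This is a 0/1 knapsack; check combinations near the capacity.
- D+F+G: weight 3+6+2=11, value 56+52+64=172
- A+D+G: weight 2+3+2=7, value 45+56+64=165
- A+F+G: weight 2+6+2=10, value 45+52+64=161
Best: $172.

$172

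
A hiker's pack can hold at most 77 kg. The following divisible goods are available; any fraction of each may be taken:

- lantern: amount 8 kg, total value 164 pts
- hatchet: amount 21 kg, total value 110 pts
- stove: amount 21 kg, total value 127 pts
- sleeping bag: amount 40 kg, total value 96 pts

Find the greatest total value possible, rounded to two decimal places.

465.80

Take in order of value per unit:
- lantern (164/8 per unit): all 8 → value 164, running total 164.00
- stove (127/21 per unit): all 21 → value 127, running total 291.00
- hatchet (110/21 per unit): all 21 → value 110, running total 401.00
- sleeping bag (96/40 per unit): 27 of 40 → value 27×96/40 = 64.8000, running total 465.80
Total 465.80.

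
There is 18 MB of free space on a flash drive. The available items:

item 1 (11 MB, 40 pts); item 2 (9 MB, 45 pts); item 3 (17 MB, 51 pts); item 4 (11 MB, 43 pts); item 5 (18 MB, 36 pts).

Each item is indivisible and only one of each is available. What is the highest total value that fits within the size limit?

Check high-value combinations within 18 MB:
- item 3: size 17, value 51
- item 2: size 9, value 45
- item 4: size 11, value 43
Best: 51 pts.

51 pts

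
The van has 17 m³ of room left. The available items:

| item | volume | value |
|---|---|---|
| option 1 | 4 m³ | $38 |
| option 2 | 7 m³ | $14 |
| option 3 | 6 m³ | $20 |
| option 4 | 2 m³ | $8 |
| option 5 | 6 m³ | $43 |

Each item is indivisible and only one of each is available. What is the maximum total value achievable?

Check high-value combinations within 17 m³:
- option 1+option 3+option 5: volume 4+6+6=16, value 38+20+43=101
- option 1+option 2+option 5: volume 4+7+6=17, value 38+14+43=95
- option 1+option 4+option 5: volume 4+2+6=12, value 38+8+43=89
- option 1+option 5: volume 4+6=10, value 38+43=81
Best: $101.

$101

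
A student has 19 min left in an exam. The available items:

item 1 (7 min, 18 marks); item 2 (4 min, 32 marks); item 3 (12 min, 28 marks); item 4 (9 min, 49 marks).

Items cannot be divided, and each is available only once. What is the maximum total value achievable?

Check high-value combinations within 19 min:
- item 2+item 4: time 4+9=13, value 32+49=81
- item 1+item 4: time 7+9=16, value 18+49=67
- item 2+item 3: time 4+12=16, value 32+28=60
- item 1+item 2: time 7+4=11, value 18+32=50
- item 4: time 9, value 49
Best: 81 marks.

81 marks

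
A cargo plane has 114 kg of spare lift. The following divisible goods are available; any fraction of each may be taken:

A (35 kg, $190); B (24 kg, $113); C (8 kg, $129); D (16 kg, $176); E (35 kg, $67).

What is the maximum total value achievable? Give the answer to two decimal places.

Take in order of value per unit:
- C (129/8 per unit): all 8 → value 129, running total 129.00
- D (176/16 per unit): all 16 → value 176, running total 305.00
- A (190/35 per unit): all 35 → value 190, running total 495.00
- B (113/24 per unit): all 24 → value 113, running total 608.00
- E (67/35 per unit): 31 of 35 → value 31×67/35 = 59.3429, running total 667.34
Total 667.34.

667.34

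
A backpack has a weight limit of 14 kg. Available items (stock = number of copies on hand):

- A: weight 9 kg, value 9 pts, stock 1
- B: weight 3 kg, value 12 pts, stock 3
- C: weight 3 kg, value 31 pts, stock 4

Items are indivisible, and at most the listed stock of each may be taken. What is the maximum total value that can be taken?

Best selections within weight 14 and stock limits:
- 4×C: weight 12, value 124
- 1×B + 3×C: weight 12, value 105
- 3×C: weight 9, value 93
Best: 124 pts.

124 pts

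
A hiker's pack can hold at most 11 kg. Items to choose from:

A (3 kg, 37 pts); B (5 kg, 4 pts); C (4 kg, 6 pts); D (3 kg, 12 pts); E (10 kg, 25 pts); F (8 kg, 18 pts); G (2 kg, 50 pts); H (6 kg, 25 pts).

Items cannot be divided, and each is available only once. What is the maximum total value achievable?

112 pts

Check high-value combinations within 11 kg:
- A+G+H: weight 3+2+6=11, value 37+50+25=112
- A+D+G: weight 3+3+2=8, value 37+12+50=99
- A+C+G: weight 3+4+2=9, value 37+6+50=93
Best: 112 pts.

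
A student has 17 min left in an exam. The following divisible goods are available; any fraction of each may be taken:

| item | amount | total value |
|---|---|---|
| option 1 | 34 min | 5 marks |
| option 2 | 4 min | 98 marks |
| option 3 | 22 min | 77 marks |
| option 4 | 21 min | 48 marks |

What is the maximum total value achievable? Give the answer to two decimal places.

Take in order of value per unit:
- option 2 (98/4 per unit): all 4 → value 98, running total 98.00
- option 3 (77/22 per unit): 13 of 22 → value 13×77/22 = 45.5000, running total 143.50
Total 143.50.

143.50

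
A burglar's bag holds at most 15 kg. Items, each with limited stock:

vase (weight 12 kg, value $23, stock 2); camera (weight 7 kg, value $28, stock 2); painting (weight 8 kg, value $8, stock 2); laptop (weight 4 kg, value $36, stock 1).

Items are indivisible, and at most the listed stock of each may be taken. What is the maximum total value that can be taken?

Top feasible selections:
- 1×camera + 1×laptop: weight 11, value 64
- 2×camera: weight 14, value 56
- 1×painting + 1×laptop: weight 12, value 44
- 1×laptop: weight 4, value 36
Best: $64.

$64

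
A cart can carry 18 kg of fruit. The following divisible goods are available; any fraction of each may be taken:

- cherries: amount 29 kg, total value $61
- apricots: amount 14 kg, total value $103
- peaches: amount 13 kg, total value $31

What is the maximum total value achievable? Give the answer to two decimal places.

Take in order of value per unit:
- apricots (103/14 per unit): all 14 → value 103, running total 103.00
- peaches (31/13 per unit): 4 of 13 → value 4×31/13 = 9.5385, running total 112.54
Total 112.54.

112.54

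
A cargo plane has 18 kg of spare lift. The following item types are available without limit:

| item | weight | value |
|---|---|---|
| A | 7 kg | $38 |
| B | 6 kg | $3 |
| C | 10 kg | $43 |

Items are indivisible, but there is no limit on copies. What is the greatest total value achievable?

Best value-per-unit is A at 38/7; filling with it alone gives 2×38 = 76.
Optimal mix: 1×A + 1×C → weight 17, value 81.

$81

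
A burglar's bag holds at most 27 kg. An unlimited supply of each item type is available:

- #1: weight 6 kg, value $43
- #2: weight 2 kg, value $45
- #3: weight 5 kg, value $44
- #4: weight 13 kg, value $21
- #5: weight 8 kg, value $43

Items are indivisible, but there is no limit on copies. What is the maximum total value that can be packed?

Best value-per-unit is #2 at 45/2, and filling with it alone uses weight 13×2=26. No mix of the others beats 13×45 = 585.

$585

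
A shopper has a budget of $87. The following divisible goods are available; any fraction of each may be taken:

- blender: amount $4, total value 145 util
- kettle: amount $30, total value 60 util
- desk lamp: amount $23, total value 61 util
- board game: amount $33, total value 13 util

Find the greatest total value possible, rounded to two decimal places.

277.82

Take in order of value per unit:
- blender (145/4 per unit): all 4 → value 145, running total 145.00
- desk lamp (61/23 per unit): all 23 → value 61, running total 206.00
- kettle (60/30 per unit): all 30 → value 60, running total 266.00
- board game (13/33 per unit): 30 of 33 → value 30×13/33 = 11.8182, running total 277.82
Total 277.82.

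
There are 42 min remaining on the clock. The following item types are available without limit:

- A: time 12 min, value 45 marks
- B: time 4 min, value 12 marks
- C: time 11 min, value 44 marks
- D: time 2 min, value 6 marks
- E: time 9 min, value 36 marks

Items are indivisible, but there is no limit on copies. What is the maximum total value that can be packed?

168 marks

Best value-per-unit is C at 44/11; filling with it alone gives 3×44 = 132.
Optimal mix: 3×C + 1×E → time 42, value 168.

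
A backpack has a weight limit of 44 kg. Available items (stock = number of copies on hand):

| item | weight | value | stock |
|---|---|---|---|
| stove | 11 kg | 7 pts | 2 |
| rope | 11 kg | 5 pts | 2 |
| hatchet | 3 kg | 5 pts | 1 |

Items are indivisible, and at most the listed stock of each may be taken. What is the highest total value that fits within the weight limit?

24 pts

Best selections within weight 44 and stock limits:
- 2×stove + 1×rope + 1×hatchet: weight 36, value 24
- 2×stove + 2×rope: weight 44, value 24
- 1×stove + 2×rope + 1×hatchet: weight 36, value 22
- 2×stove + 1×hatchet: weight 25, value 19
Best: 24 pts.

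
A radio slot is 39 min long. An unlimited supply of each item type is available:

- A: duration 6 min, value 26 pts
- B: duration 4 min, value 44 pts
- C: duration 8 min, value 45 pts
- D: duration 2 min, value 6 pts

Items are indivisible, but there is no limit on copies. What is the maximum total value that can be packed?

Best value-per-unit is B at 44/4; filling with it alone gives 9×44 = 396.
Optimal mix: 9×B + 1×D → duration 38, value 402.

402 pts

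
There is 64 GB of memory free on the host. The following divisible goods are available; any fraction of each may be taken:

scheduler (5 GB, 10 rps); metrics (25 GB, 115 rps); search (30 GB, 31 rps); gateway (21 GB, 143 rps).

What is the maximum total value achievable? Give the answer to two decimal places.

281.43

Take in order of value per unit:
- gateway (143/21 per unit): all 21 → value 143, running total 143.00
- metrics (115/25 per unit): all 25 → value 115, running total 258.00
- scheduler (10/5 per unit): all 5 → value 10, running total 268.00
- search (31/30 per unit): 13 of 30 → value 13×31/30 = 13.4333, running total 281.43
Total 281.43.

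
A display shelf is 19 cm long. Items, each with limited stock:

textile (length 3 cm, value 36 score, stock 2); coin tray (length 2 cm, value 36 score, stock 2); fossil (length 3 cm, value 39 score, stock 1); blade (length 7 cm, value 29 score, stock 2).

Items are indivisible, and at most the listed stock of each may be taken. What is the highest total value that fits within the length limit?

183 score

Best selections within length 19 and stock limits:
- 2×textile + 2×coin tray + 1×fossil: length 13, value 183
- 1×textile + 2×coin tray + 1×fossil + 1×blade: length 17, value 176
- 2×textile + 1×coin tray + 1×fossil + 1×blade: length 18, value 176
- 2×textile + 2×coin tray + 1×blade: length 17, value 173
Best: 183 score.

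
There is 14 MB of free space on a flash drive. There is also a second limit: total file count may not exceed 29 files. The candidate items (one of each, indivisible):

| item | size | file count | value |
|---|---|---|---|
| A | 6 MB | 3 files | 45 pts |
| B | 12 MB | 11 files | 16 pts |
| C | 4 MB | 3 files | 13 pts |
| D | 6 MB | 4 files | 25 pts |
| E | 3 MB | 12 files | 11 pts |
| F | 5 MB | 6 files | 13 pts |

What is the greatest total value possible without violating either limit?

Feasible sets respecting both limits:
- A+D: size 12, file count 7, value 70
- A+C+E: size 13, file count 18, value 69
- A+E+F: size 14, file count 21, value 69
Best: 70 pts.

70 pts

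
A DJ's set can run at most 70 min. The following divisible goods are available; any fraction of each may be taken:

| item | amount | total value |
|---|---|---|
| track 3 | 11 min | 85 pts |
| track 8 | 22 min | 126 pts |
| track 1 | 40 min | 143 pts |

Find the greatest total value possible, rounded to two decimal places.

Take in order of value per unit:
- track 3 (85/11 per unit): all 11 → value 85, running total 85.00
- track 8 (126/22 per unit): all 22 → value 126, running total 211.00
- track 1 (143/40 per unit): 37 of 40 → value 37×143/40 = 132.2750, running total 343.28
Total 343.28.

343.28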